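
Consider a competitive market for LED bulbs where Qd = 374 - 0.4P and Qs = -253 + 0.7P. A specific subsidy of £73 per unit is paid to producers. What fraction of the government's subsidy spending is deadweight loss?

Pre-subsidy: 374 - 0.4P = -253 + 0.7P gives P* = 570, Q* = 146.
With the subsidy, sellers receive Ps = Pb + 73 for each unit, where Pb is the price buyers pay.
Supply in terms of Pb becomes Qs = -253 + 0.7(Pb + 73) = -201.9 + 0.7Pb. Setting this equal to demand: 374 - 0.4Pb = -201.9 + 0.7Pb, so Pb = 5759/11.
Sellers receive Ps = 5759/11 + 73 = 6562/11; Q' = 374 − 0.4·(5759/11) = 9052/55.
ΔCS = ½(146 + 9052/55)(570 − 5759/11) = 4364451/605; ΔPS = ½(146 + 9052/55)(6562/11 − 570) = 2493972/605.
Government spending = 73 × 9052/55 = 660796/55.
DWL = ½ × 73 × (9052/55 − 146) = 37303/55; fraction = (37303/55) / (660796/55) = 7/124.

DWL / government spending = 7/124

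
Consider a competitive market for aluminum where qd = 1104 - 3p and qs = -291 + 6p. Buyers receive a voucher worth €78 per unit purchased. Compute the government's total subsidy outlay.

Government cost = €62010

Pre-subsidy: 1104 - 3p = -291 + 6p gives p* = 155, q* = 639.
With the rebate, buyers effectively pay pb = ps − 78, where ps is the price sellers receive.
Demand in terms of ps becomes qd = 1104 − 3(ps − 78) = 1338 - 3ps. Setting this equal to supply: 1338 - 3ps = -291 + 6ps, so ps = 181.
Buyers pay pb = 181 − 78 = 103; q' = -291 + 6·181 = 795.
Government outlay = subsidy × quantity = 78 × 795 = 62010.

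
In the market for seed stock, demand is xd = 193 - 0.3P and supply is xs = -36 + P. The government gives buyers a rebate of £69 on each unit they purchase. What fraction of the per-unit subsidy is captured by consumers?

Pre-subsidy: 193 - 0.3P = -36 + P gives P* = 2290/13, x* = 1822/13.
With the rebate, buyers effectively pay Pb = Ps − 69, where Ps is the price sellers receive.
Demand in terms of Ps becomes xd = 193 − 0.3(Ps − 69) = 213.7 - 0.3Ps. Setting this equal to supply: 213.7 - 0.3Ps = -36 + Ps, so Ps = 2497/13.
Buyers pay Pb = 2497/13 − 69 = 1600/13; x' = -36 + 1·(2497/13) = 2029/13.
Buyers' price falls by P* − Pb = 2290/13 − 1600/13 = 690/13; sellers' price rises by Ps − P* = 2497/13 − 2290/13 = 207/13.
So consumers capture (690/13)/69 = 10/13 of each unit of subsidy.

Consumer share = 10/13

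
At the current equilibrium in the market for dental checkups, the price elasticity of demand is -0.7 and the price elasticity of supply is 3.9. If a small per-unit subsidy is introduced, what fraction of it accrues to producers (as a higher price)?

Producer share = 7/46

For a small subsidy around the equilibrium, the benefit split depends on the relative slopes, which at a point are proportional to the elasticities.
Buyer share = εs/(εs + |εd|) = 3.9/(3.9 + 0.7) = 39/46; seller share = |εd|/(εs + |εd|) = 7/46.
So producers capture 7/46 of the subsidy.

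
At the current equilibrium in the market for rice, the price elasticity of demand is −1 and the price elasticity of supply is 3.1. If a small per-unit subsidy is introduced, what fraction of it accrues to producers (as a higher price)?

For a small subsidy around the equilibrium, the benefit split depends on the relative slopes, which at a point are proportional to the elasticities.
Buyer share = εs/(εs + |εd|) = 3.1/(3.1 + 1) = 31/41; seller share = |εd|/(εs + |εd|) = 10/41.
So producers capture 10/41 of the subsidy.

Producer share = 10/41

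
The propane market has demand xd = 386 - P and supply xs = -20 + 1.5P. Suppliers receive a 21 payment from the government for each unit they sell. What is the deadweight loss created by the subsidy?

Deadweight loss = 132.3

Pre-subsidy: 386 - P = -20 + 1.5P gives P* = 162.4, x* = 223.6.
With the subsidy, sellers receive Ps = Pb + 21 for each unit, where Pb is the price buyers pay.
Supply in terms of Pb becomes xs = -20 + 1.5(Pb + 21) = 11.5 + 1.5Pb. Setting this equal to demand: 386 - Pb = 11.5 + 1.5Pb, so Pb = 149.8.
Sellers receive Ps = 149.8 + 21 = 170.8; x' = 386 − 1·149.8 = 236.2.
The subsidy expands output by 236.2 − 223.6 = 12.6 past the efficient level; on those units the gap between marginal cost and willingness to pay runs from 0 up to 21.
DWL = ½ × 21 × 12.6 = 132.3.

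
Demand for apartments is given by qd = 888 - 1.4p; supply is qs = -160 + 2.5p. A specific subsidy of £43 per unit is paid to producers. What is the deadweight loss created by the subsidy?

Pre-subsidy: 888 - 1.4p = -160 + 2.5p gives p* = 10480/39, q* = 19960/39.
With the subsidy, sellers receive ps = pb + 43 for each unit, where pb is the price buyers pay.
Supply in terms of pb becomes qs = -160 + 2.5(pb + 43) = -52.5 + 2.5pb. Setting this equal to demand: 888 - 1.4pb = -52.5 + 2.5pb, so pb = 3135/13.
Sellers receive ps = 3135/13 + 43 = 3694/13; q' = 888 − 1.4·(3135/13) = 7155/13.
The subsidy expands output by 7155/13 − 19960/39 = 1505/39 past the efficient level; on those units the gap between marginal cost and willingness to pay runs from 0 up to 43.
DWL = ½ × 43 × 1505/39 = 64715/78.

Deadweight loss = 64715/78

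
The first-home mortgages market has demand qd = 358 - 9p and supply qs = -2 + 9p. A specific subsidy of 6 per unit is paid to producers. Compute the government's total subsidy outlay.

Government cost = 1230

Pre-subsidy: 358 - 9p = -2 + 9p gives p* = 20, q* = 178.
With the subsidy, sellers receive ps = pb + 6 for each unit, where pb is the price buyers pay.
Supply in terms of pb becomes qs = -2 + 9(pb + 6) = 52 + 9pb. Setting this equal to demand: 358 - 9pb = 52 + 9pb, so pb = 17.
Sellers receive ps = 17 + 6 = 23; q' = 358 − 9·17 = 205.
Government outlay = subsidy × quantity = 6 × 205 = 1230.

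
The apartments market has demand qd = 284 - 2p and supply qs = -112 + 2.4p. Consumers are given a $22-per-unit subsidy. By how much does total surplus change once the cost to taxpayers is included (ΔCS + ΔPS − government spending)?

Pre-subsidy: 284 - 2p = -112 + 2.4p gives p* = 90, q* = 104.
With the rebate, buyers effectively pay pb = ps − 22, where ps is the price sellers receive.
Demand in terms of ps becomes qd = 284 − 2(ps − 22) = 328 - 2ps. Setting this equal to supply: 328 - 2ps = -112 + 2.4ps, so ps = 100.
Buyers pay pb = 100 − 22 = 78; q' = -112 + 2.4·100 = 128.
ΔCS = ½(104 + 128)(90 − 78) = 1392; ΔPS = ½(104 + 128)(100 − 90) = 1160.
Government spending = 22 × 128 = 2816.
Net change = 1392 + 1160 − 2816 = -264. The loss equals the DWL triangle ½·22·24.

Net change in total surplus = -$264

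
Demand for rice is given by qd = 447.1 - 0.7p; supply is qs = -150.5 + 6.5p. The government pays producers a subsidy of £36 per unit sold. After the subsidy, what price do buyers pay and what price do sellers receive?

Pre-subsidy: 447.1 - 0.7p = -150.5 + 6.5p gives p* = 83, q* = 389.
With the subsidy, sellers receive ps = pb + 36 for each unit, where pb is the price buyers pay.
Supply in terms of pb becomes qs = -150.5 + 6.5(pb + 36) = 83.5 + 6.5pb. Setting this equal to demand: 447.1 - 0.7pb = 83.5 + 6.5pb, so pb = 50.5.
Sellers receive ps = 50.5 + 36 = 86.5; q' = 447.1 − 0.7·50.5 = 411.75.

Buyers pay £50.5; sellers receive £86.5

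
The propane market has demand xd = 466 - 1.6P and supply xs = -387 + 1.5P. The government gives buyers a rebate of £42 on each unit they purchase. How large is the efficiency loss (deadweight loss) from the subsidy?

Pre-subsidy: 466 - 1.6P = -387 + 1.5P gives P* = 8530/31, x* = 798/31.
With the rebate, buyers effectively pay Pb = Ps − 42, where Ps is the price sellers receive.
Demand in terms of Ps becomes xd = 466 − 1.6(Ps − 42) = 533.2 - 1.6Ps. Setting this equal to supply: 533.2 - 1.6Ps = -387 + 1.5Ps, so Ps = 9202/31.
Buyers pay Pb = 9202/31 − 42 = 7900/31; x' = -387 + 1.5·(9202/31) = 1806/31.
The subsidy expands output by 1806/31 − 798/31 = 1008/31 past the efficient level; on those units the gap between marginal cost and willingness to pay runs from 0 up to 42.
DWL = ½ × 42 × 1008/31 = 21168/31.

Deadweight loss = 21168/31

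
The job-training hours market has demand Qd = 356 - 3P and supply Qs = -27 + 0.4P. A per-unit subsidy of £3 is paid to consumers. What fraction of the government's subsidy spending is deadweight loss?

DWL / government spending = 9/325

Pre-subsidy: 356 - 3P = -27 + 0.4P gives P* = 1915/17, Q* = 307/17.
With the rebate, buyers effectively pay Pb = Ps − 3, where Ps is the price sellers receive.
Demand in terms of Ps becomes Qd = 356 − 3(Ps − 3) = 365 - 3Ps. Setting this equal to supply: 365 - 3Ps = -27 + 0.4Ps, so Ps = 1960/17.
Buyers pay Pb = 1960/17 − 3 = 1909/17; Q' = -27 + 0.4·(1960/17) = 325/17.
ΔCS = ½(307/17 + 325/17)(1915/17 − 1909/17) = 1896/289; ΔPS = ½(307/17 + 325/17)(1960/17 − 1915/17) = 14220/289.
Government spending = 3 × 325/17 = 975/17.
DWL = ½ × 3 × (325/17 − 307/17) = 27/17; fraction = (27/17) / (975/17) = 9/325.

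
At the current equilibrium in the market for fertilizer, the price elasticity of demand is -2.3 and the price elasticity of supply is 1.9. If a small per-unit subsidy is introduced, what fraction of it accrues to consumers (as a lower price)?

Consumer share = 19/42

For a small subsidy around the equilibrium, the benefit split depends on the relative slopes, which at a point are proportional to the elasticities.
Buyer share = εs/(εs + |εd|) = 1.9/(1.9 + 2.3) = 19/42; seller share = |εd|/(εs + |εd|) = 23/42.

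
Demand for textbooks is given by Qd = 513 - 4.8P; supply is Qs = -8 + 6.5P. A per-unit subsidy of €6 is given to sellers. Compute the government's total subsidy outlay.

Pre-subsidy: 513 - 4.8P = -8 + 6.5P gives P* = 5210/113, Q* = 32961/113.
With the subsidy, sellers receive Ps = Pb + 6 for each unit, where Pb is the price buyers pay.
Supply in terms of Pb becomes Qs = -8 + 6.5(Pb + 6) = 31 + 6.5Pb. Setting this equal to demand: 513 - 4.8Pb = 31 + 6.5Pb, so Pb = 4820/113.
Sellers receive Ps = 4820/113 + 6 = 5498/113; Q' = 513 − 4.8·(4820/113) = 34833/113.
Government outlay = subsidy × quantity = 6 × 34833/113 = 208998/113.

Government cost = 208998/113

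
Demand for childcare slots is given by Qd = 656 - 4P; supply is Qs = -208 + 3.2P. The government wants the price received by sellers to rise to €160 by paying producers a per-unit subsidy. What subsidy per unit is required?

Required subsidy s = €72 per unit

At a seller price of 160, quantity supplied is -208 + 3.2·160 = 304.
Buyers absorb 304 only when they pay Pb with 656 − 4·Pb = 304, i.e. Pb = 88.
s = Ps − Pb = 160 − 88 = 72.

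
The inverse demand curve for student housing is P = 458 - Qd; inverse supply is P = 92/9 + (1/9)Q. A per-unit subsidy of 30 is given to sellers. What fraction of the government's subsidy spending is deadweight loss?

DWL / government spending = 27/860

Pre-subsidy: 458 - Q = 92/9 + (1/9)Q gives Q* = 403 and P* = 55.
With the subsidy, sellers receive Ps = Pb + 30 for each unit, where Pb is the price buyers pay.
On the curves, Pb = 458 - Q and Ps = 92/9 + (1/9)Q; the wedge Ps − Pb = 30 gives 92/9 + (1/9)Q − (458 - Q) = 30, so Q' = 430.
Then Pb = 458 − 1·430 = 28 and Ps = 92/9 + (1/9)·430 = 58.
ΔCS = ½(403 + 430)(55 − 28) = 11245.5; ΔPS = ½(403 + 430)(58 − 55) = 1249.5.
Government spending = 30 × 430 = 12900.
DWL = ½ × 30 × (430 − 403) = 405; fraction = 405 / 12900 = 27/860.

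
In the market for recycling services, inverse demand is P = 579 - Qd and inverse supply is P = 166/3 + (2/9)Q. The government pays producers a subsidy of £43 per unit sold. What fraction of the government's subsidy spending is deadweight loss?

Pre-subsidy: 579 - Q = 166/3 + (2/9)Q gives Q* = 4713/11 and P* = 1656/11.
With the subsidy, sellers receive Ps = Pb + 43 for each unit, where Pb is the price buyers pay.
On the curves, Pb = 579 - Q and Ps = 166/3 + (2/9)Q; the wedge Ps − Pb = 43 gives 166/3 + (2/9)Q − (579 - Q) = 43, so Q' = 5100/11.
Then Pb = 579 − 1·(5100/11) = 1269/11 and Ps = 166/3 + (2/9)·(5100/11) = 1742/11.
ΔCS = ½(4713/11 + 5100/11)(1656/11 − 1269/11) = 3797631/242; ΔPS = ½(4713/11 + 5100/11)(1742/11 − 1656/11) = 421959/121.
Government spending = 43 × 5100/11 = 219300/11.
DWL = ½ × 43 × (5100/11 − 4713/11) = 16641/22; fraction = (16641/22) / (219300/11) = 129/3400.

DWL / government spending = 129/3400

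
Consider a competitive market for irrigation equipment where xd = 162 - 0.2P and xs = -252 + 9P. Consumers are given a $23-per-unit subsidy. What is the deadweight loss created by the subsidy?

Pre-subsidy: 162 - 0.2P = -252 + 9P gives P* = 45, x* = 153.
With the rebate, buyers effectively pay Pb = Ps − 23, where Ps is the price sellers receive.
Demand in terms of Ps becomes xd = 162 − 0.2(Ps − 23) = 166.6 - 0.2Ps. Setting this equal to supply: 166.6 - 0.2Ps = -252 + 9Ps, so Ps = 45.5.
Buyers pay Pb = 45.5 − 23 = 22.5; x' = -252 + 9·45.5 = 157.5.
The subsidy expands output by 157.5 − 153 = 4.5 past the efficient level; on those units the gap between marginal cost and willingness to pay runs from 0 up to 23.
DWL = ½ × 23 × 4.5 = 51.75.

Deadweight loss = $51.75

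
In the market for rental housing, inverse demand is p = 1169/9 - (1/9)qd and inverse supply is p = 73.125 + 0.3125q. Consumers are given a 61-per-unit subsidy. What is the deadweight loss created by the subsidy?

Pre-subsidy: 1169/9 - (1/9)q = 73.125 + 0.3125q gives q* = 134 and p* = 115.
With the rebate, buyers effectively pay pb = ps − 61, where ps is the price sellers receive.
On the curves, pb = 1169/9 - (1/9)q and ps = 73.125 + 0.3125q; the wedge ps − pb = 61 gives 73.125 + 0.3125q − (1169/9 - (1/9)q) = 61, so q' = 278.
Then pb = 1169/9 − (1/9)·278 = 99 and ps = 73.125 + 0.3125·278 = 160.
The subsidy expands output by 278 − 134 = 144 past the efficient level; on those units the gap between marginal cost and willingness to pay runs from 0 up to 61.
DWL = ½ × 61 × 144 = 4392.

Deadweight loss = 4392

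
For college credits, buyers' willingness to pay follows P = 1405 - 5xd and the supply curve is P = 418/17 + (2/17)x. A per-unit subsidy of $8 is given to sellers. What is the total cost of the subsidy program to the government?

Government cost = 188824/87

Pre-subsidy: 1405 - 5x = 418/17 + (2/17)x gives x* = 23467/87 and P* = 4900/87.
With the subsidy, sellers receive Ps = Pb + 8 for each unit, where Pb is the price buyers pay.
On the curves, Pb = 1405 - 5x and Ps = 418/17 + (2/17)x; the wedge Ps − Pb = 8 gives 418/17 + (2/17)x − (1405 - 5x) = 8, so x' = 23603/87.
Then Pb = 1405 − 5·(23603/87) = 4220/87 and Ps = 418/17 + (2/17)·(23603/87) = 4916/87.
Government outlay = subsidy × quantity = 8 × 23603/87 = 188824/87.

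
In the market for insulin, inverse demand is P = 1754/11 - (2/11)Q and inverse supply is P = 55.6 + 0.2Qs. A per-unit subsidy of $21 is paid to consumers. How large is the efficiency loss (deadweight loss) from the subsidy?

Pre-subsidy: 1754/11 - (2/11)Q = 55.6 + 0.2Q gives Q* = 272 and P* = 110.
With the rebate, buyers effectively pay Pb = Ps − 21, where Ps is the price sellers receive.
On the curves, Pb = 1754/11 - (2/11)Q and Ps = 55.6 + 0.2Q; the wedge Ps − Pb = 21 gives 55.6 + 0.2Q − (1754/11 - (2/11)Q) = 21, so Q' = 327.
Then Pb = 1754/11 − (2/11)·327 = 100 and Ps = 55.6 + 0.2·327 = 121.
The subsidy expands output by 327 − 272 = 55 past the efficient level; on those units the gap between marginal cost and willingness to pay runs from 0 up to 21.
DWL = ½ × 21 × 55 = 577.5.

Deadweight loss = $577.5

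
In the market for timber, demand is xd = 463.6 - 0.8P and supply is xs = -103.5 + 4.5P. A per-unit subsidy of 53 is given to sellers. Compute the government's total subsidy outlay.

Government cost = 21942

Pre-subsidy: 463.6 - 0.8P = -103.5 + 4.5P gives P* = 107, x* = 378.
With the subsidy, sellers receive Ps = Pb + 53 for each unit, where Pb is the price buyers pay.
Supply in terms of Pb becomes xs = -103.5 + 4.5(Pb + 53) = 135 + 4.5Pb. Setting this equal to demand: 463.6 - 0.8Pb = 135 + 4.5Pb, so Pb = 62.
Sellers receive Ps = 62 + 53 = 115; x' = 463.6 − 0.8·62 = 414.
Government outlay = subsidy × quantity = 53 × 414 = 21942.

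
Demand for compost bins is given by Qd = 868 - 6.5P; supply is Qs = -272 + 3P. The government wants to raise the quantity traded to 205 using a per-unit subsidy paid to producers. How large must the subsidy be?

Required subsidy s = 57 per unit

At Q = 205, invert demand for the buyer price: Pb = (868 − 205)/6.5 = 102; invert supply for the seller price: Ps = (205 − (-272))/3 = 159.
The subsidy must fill the gap: s = Ps − Pb = 159 − 102 = 57.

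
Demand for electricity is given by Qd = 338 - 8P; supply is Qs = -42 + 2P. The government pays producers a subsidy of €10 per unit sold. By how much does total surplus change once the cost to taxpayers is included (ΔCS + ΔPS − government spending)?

Pre-subsidy: 338 - 8P = -42 + 2P gives P* = 38, Q* = 34.
With the subsidy, sellers receive Ps = Pb + 10 for each unit, where Pb is the price buyers pay.
Supply in terms of Pb becomes Qs = -42 + 2(Pb + 10) = -22 + 2Pb. Setting this equal to demand: 338 - 8Pb = -22 + 2Pb, so Pb = 36.
Sellers receive Ps = 36 + 10 = 46; Q' = 338 − 8·36 = 50.
ΔCS = ½(34 + 50)(38 − 36) = 84; ΔPS = ½(34 + 50)(46 − 38) = 336.
Government spending = 10 × 50 = 500.
Net change = 84 + 336 − 500 = -80. The loss equals the DWL triangle ½·10·16.

Net change in total surplus = -€80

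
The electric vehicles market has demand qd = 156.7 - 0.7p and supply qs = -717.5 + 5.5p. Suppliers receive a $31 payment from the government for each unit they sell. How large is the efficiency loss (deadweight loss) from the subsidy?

Deadweight loss = $298.375

Pre-subsidy: 156.7 - 0.7p = -717.5 + 5.5p gives p* = 141, q* = 58.
With the subsidy, sellers receive ps = pb + 31 for each unit, where pb is the price buyers pay.
Supply in terms of pb becomes qs = -717.5 + 5.5(pb + 31) = -547 + 5.5pb. Setting this equal to demand: 156.7 - 0.7pb = -547 + 5.5pb, so pb = 113.5.
Sellers receive ps = 113.5 + 31 = 144.5; q' = 156.7 − 0.7·113.5 = 77.25.
The subsidy expands output by 77.25 − 58 = 19.25 past the efficient level; on those units the gap between marginal cost and willingness to pay runs from 0 up to 31.
DWL = ½ × 31 × 19.25 = 298.375.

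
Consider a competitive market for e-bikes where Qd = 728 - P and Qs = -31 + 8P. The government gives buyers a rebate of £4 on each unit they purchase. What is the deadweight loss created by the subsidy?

Pre-subsidy: 728 - P = -31 + 8P gives P* = 253/3, Q* = 1931/3.
With the rebate, buyers effectively pay Pb = Ps − 4, where Ps is the price sellers receive.
Demand in terms of Ps becomes Qd = 728 − 1(Ps − 4) = 732 - Ps. Setting this equal to supply: 732 - Ps = -31 + 8Ps, so Ps = 763/9.
Buyers pay Pb = 763/9 − 4 = 727/9; Q' = -31 + 8·(763/9) = 5825/9.
The subsidy expands output by 5825/9 − 1931/3 = 32/9 past the efficient level; on those units the gap between marginal cost and willingness to pay runs from 0 up to 4.
DWL = ½ × 4 × 32/9 = 64/9.

Deadweight loss = 64/9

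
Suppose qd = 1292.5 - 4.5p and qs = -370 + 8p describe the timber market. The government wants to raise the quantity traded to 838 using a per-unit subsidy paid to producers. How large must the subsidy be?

At q = 838, invert demand for the buyer price: pb = (1292.5 − 838)/4.5 = 101; invert supply for the seller price: ps = (838 − (-370))/8 = 151.
The subsidy must fill the gap: s = ps − pb = 151 − 101 = 50.

Required subsidy s = 50 per unit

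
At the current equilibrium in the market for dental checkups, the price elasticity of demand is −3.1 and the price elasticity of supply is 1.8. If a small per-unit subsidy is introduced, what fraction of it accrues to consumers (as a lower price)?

For a small subsidy around the equilibrium, the benefit split depends on the relative slopes, which at a point are proportional to the elasticities.
Buyer share = εs/(εs + |εd|) = 1.8/(1.8 + 3.1) = 18/49; seller share = |εd|/(εs + |εd|) = 31/49.

Consumer share = 18/49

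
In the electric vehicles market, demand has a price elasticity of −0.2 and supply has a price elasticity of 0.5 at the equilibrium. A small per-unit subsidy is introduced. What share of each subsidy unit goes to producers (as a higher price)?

Producer share = 2/7

For a small subsidy around the equilibrium, the benefit split depends on the relative slopes, which at a point are proportional to the elasticities.
Buyer share = εs/(εs + |εd|) = 0.5/(0.5 + 0.2) = 5/7; seller share = |εd|/(εs + |εd|) = 2/7.
So producers capture 2/7 of the subsidy.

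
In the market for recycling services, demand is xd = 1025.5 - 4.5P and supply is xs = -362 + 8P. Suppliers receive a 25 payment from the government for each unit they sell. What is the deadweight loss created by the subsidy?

Deadweight loss = 900

Pre-subsidy: 1025.5 - 4.5P = -362 + 8P gives P* = 111, x* = 526.
With the subsidy, sellers receive Ps = Pb + 25 for each unit, where Pb is the price buyers pay.
Supply in terms of Pb becomes xs = -362 + 8(Pb + 25) = -162 + 8Pb. Setting this equal to demand: 1025.5 - 4.5Pb = -162 + 8Pb, so Pb = 95.
Sellers receive Ps = 95 + 25 = 120; x' = 1025.5 − 4.5·95 = 598.
The subsidy expands output by 598 − 526 = 72 past the efficient level; on those units the gap between marginal cost and willingness to pay runs from 0 up to 25.
DWL = ½ × 25 × 72 = 900.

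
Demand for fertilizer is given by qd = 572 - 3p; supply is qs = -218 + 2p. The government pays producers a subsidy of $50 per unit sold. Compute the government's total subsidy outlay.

Pre-subsidy: 572 - 3p = -218 + 2p gives p* = 158, q* = 98.
With the subsidy, sellers receive ps = pb + 50 for each unit, where pb is the price buyers pay.
Supply in terms of pb becomes qs = -218 + 2(pb + 50) = -118 + 2pb. Setting this equal to demand: 572 - 3pb = -118 + 2pb, so pb = 138.
Sellers receive ps = 138 + 50 = 188; q' = 572 − 3·138 = 158.
Government outlay = subsidy × quantity = 50 × 158 = 7900.

Government cost = $7900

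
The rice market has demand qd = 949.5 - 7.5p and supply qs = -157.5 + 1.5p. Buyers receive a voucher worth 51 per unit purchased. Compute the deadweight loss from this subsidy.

Deadweight loss = 1625.625

Pre-subsidy: 949.5 - 7.5p = -157.5 + 1.5p gives p* = 123, q* = 27.
With the rebate, buyers effectively pay pb = ps − 51, where ps is the price sellers receive.
Demand in terms of ps becomes qd = 949.5 − 7.5(ps − 51) = 1332 - 7.5ps. Setting this equal to supply: 1332 - 7.5ps = -157.5 + 1.5ps, so ps = 165.5.
Buyers pay pb = 165.5 − 51 = 114.5; q' = -157.5 + 1.5·165.5 = 90.75.
The subsidy expands output by 90.75 − 27 = 63.75 past the efficient level; on those units the gap between marginal cost and willingness to pay runs from 0 up to 51.
DWL = ½ × 51 × 63.75 = 1625.625.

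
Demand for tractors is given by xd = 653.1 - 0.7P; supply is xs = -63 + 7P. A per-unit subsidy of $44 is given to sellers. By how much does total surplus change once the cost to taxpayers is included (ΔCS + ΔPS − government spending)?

Net change in total surplus = -$616

Pre-subsidy: 653.1 - 0.7P = -63 + 7P gives P* = 93, x* = 588.
With the subsidy, sellers receive Ps = Pb + 44 for each unit, where Pb is the price buyers pay.
Supply in terms of Pb becomes xs = -63 + 7(Pb + 44) = 245 + 7Pb. Setting this equal to demand: 653.1 - 0.7Pb = 245 + 7Pb, so Pb = 53.
Sellers receive Ps = 53 + 44 = 97; x' = 653.1 − 0.7·53 = 616.
ΔCS = ½(588 + 616)(93 − 53) = 24080; ΔPS = ½(588 + 616)(97 − 93) = 2408.
Government spending = 44 × 616 = 27104.
Net change = 24080 + 2408 − 27104 = -616. The loss equals the DWL triangle ½·44·28.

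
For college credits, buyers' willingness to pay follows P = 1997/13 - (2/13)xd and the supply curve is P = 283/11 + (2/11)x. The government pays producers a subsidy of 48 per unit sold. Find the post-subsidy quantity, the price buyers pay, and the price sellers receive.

Pre-subsidy: 1997/13 - (2/13)x = 283/11 + (2/11)x gives x* = 381 and P* = 95.
With the subsidy, sellers receive Ps = Pb + 48 for each unit, where Pb is the price buyers pay.
On the curves, Pb = 1997/13 - (2/13)x and Ps = 283/11 + (2/11)x; the wedge Ps − Pb = 48 gives 283/11 + (2/11)x − (1997/13 - (2/13)x) = 48, so x' = 524.
Then Pb = 1997/13 − (2/13)·524 = 73 and Ps = 283/11 + (2/11)·524 = 121.

x' = 524; buyers pay 73; sellers receive 121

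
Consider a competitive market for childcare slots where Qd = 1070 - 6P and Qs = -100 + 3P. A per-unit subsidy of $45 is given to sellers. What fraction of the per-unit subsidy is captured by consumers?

Consumer share = 1/3

Pre-subsidy: 1070 - 6P = -100 + 3P gives P* = 130, Q* = 290.
With the subsidy, sellers receive Ps = Pb + 45 for each unit, where Pb is the price buyers pay.
Supply in terms of Pb becomes Qs = -100 + 3(Pb + 45) = 35 + 3Pb. Setting this equal to demand: 1070 - 6Pb = 35 + 3Pb, so Pb = 115.
Sellers receive Ps = 115 + 45 = 160; Q' = 1070 − 6·115 = 380.
Buyers' price falls by P* − Pb = 130 − 115 = 15; sellers' price rises by Ps − P* = 160 − 130 = 30.
So consumers capture 15/45 = 1/3 of each unit of subsidy.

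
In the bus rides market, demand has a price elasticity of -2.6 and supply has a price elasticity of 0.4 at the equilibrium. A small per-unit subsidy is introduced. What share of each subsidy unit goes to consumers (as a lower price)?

Consumer share = 2/15

For a small subsidy around the equilibrium, the benefit split depends on the relative slopes, which at a point are proportional to the elasticities.
Buyer share = εs/(εs + |εd|) = 0.4/(0.4 + 2.6) = 2/15; seller share = |εd|/(εs + |εd|) = 13/15.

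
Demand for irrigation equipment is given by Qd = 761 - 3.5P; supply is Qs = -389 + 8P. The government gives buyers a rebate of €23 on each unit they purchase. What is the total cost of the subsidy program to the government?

Pre-subsidy: 761 - 3.5P = -389 + 8P gives P* = 100, Q* = 411.
With the rebate, buyers effectively pay Pb = Ps − 23, where Ps is the price sellers receive.
Demand in terms of Ps becomes Qd = 761 − 3.5(Ps − 23) = 841.5 - 3.5Ps. Setting this equal to supply: 841.5 - 3.5Ps = -389 + 8Ps, so Ps = 107.
Buyers pay Pb = 107 − 23 = 84; Q' = -389 + 8·107 = 467.
Government outlay = subsidy × quantity = 23 × 467 = 10741.

Government cost = €10741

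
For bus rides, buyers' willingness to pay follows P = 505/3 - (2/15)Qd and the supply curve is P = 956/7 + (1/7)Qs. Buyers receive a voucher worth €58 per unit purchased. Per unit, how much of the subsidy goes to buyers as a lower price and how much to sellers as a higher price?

Buyers gain €28 per unit; sellers gain €30 per unit

Pre-subsidy: 505/3 - (2/15)Q = 956/7 + (1/7)Q gives Q* = 115 and P* = 153.
With the rebate, buyers effectively pay Pb = Ps − 58, where Ps is the price sellers receive.
On the curves, Pb = 505/3 - (2/15)Q and Ps = 956/7 + (1/7)Q; the wedge Ps − Pb = 58 gives 956/7 + (1/7)Q − (505/3 - (2/15)Q) = 58, so Q' = 325.
Then Pb = 505/3 − (2/15)·325 = 125 and Ps = 956/7 + (1/7)·325 = 183.
Buyers' price falls by P* − Pb = 153 − 125 = 28; sellers' price rises by Ps − P* = 183 − 153 = 30.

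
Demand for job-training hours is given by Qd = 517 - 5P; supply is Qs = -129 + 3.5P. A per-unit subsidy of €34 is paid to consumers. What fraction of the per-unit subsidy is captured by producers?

Pre-subsidy: 517 - 5P = -129 + 3.5P gives P* = 76, Q* = 137.
With the rebate, buyers effectively pay Pb = Ps − 34, where Ps is the price sellers receive.
Demand in terms of Ps becomes Qd = 517 − 5(Ps − 34) = 687 - 5Ps. Setting this equal to supply: 687 - 5Ps = -129 + 3.5Ps, so Ps = 96.
Buyers pay Pb = 96 − 34 = 62; Q' = -129 + 3.5·96 = 207.
Buyers' price falls by P* − Pb = 76 − 62 = 14; sellers' price rises by Ps − P* = 96 − 76 = 20.
So producers capture 20/34 = 10/17 of each unit of subsidy.

Producer share = 10/17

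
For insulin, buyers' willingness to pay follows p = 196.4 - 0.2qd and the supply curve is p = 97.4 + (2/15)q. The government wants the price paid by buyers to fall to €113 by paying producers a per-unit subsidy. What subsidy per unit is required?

At a buyer price of 113, quantity demanded is 982 − 5·113 = 417.
Sellers supply 417 only when they receive ps = 97.4 + (2/15)·417 = 153.
s = ps − pb = 153 − 113 = 40.

Required subsidy s = €40 per unit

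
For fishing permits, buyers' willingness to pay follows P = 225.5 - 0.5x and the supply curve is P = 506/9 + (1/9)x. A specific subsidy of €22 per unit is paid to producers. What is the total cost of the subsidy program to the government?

Government cost = €6886

Pre-subsidy: 225.5 - 0.5x = 506/9 + (1/9)x gives x* = 277 and P* = 87.
With the subsidy, sellers receive Ps = Pb + 22 for each unit, where Pb is the price buyers pay.
On the curves, Pb = 225.5 - 0.5x and Ps = 506/9 + (1/9)x; the wedge Ps − Pb = 22 gives 506/9 + (1/9)x − (225.5 - 0.5x) = 22, so x' = 313.
Then Pb = 225.5 − 0.5·313 = 69 and Ps = 506/9 + (1/9)·313 = 91.
Government outlay = subsidy × quantity = 22 × 313 = 6886.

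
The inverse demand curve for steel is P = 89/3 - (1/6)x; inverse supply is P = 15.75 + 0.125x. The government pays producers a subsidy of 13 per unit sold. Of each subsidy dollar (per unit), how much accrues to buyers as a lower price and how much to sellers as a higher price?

Pre-subsidy: 89/3 - (1/6)x = 15.75 + 0.125x gives x* = 334/7 and P* = 152/7.
With the subsidy, sellers receive Ps = Pb + 13 for each unit, where Pb is the price buyers pay.
On the curves, Pb = 89/3 - (1/6)x and Ps = 15.75 + 0.125x; the wedge Ps − Pb = 13 gives 15.75 + 0.125x − (89/3 - (1/6)x) = 13, so x' = 646/7.
Then Pb = 89/3 − (1/6)·(646/7) = 100/7 and Ps = 15.75 + 0.125·(646/7) = 191/7.
Buyers' price falls by P* − Pb = 152/7 − 100/7 = 52/7; sellers' price rises by Ps − P* = 191/7 − 152/7 = 39/7.

Buyers gain 52/7 per unit; sellers gain 39/7 per unit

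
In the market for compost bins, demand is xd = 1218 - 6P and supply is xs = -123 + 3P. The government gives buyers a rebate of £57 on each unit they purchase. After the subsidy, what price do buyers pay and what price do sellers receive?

Buyers pay £130; sellers receive £187

Pre-subsidy: 1218 - 6P = -123 + 3P gives P* = 149, x* = 324.
With the rebate, buyers effectively pay Pb = Ps − 57, where Ps is the price sellers receive.
Demand in terms of Ps becomes xd = 1218 − 6(Ps − 57) = 1560 - 6Ps. Setting this equal to supply: 1560 - 6Ps = -123 + 3Ps, so Ps = 187.
Buyers pay Pb = 187 − 57 = 130; x' = -123 + 3·187 = 438.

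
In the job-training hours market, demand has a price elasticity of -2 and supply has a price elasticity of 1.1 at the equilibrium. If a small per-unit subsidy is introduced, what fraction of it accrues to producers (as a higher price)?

For a small subsidy around the equilibrium, the benefit split depends on the relative slopes, which at a point are proportional to the elasticities.
Buyer share = εs/(εs + |εd|) = 1.1/(1.1 + 2) = 11/31; seller share = |εd|/(εs + |εd|) = 20/31.
So producers capture 20/31 of the subsidy.

Producer share = 20/31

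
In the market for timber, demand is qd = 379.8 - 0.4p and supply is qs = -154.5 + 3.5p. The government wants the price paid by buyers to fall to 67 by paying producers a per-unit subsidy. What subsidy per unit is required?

At a buyer price of 67, quantity demanded is 379.8 − 0.4·67 = 353.
Sellers supply 353 only when they receive ps with -154.5 + 3.5·ps = 353, i.e. ps = 145.
s = ps − pb = 145 − 67 = 78.

Required subsidy s = 78 per unit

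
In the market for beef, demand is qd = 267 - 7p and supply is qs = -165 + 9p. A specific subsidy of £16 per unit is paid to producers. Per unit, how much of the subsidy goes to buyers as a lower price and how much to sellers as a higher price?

Pre-subsidy: 267 - 7p = -165 + 9p gives p* = 27, q* = 78.
With the subsidy, sellers receive ps = pb + 16 for each unit, where pb is the price buyers pay.
Supply in terms of pb becomes qs = -165 + 9(pb + 16) = -21 + 9pb. Setting this equal to demand: 267 - 7pb = -21 + 9pb, so pb = 18.
Sellers receive ps = 18 + 16 = 34; q' = 267 − 7·18 = 141.
Buyers' price falls by p* − pb = 27 − 18 = 9; sellers' price rises by ps − p* = 34 − 27 = 7.

Buyers gain £9 per unit; sellers gain £7 per unit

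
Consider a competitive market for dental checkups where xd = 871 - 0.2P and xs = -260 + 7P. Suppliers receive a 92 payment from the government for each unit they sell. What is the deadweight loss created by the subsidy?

Deadweight loss = 7406/9

Pre-subsidy: 871 - 0.2P = -260 + 7P gives P* = 1885/12, x* = 10075/12.
With the subsidy, sellers receive Ps = Pb + 92 for each unit, where Pb is the price buyers pay.
Supply in terms of Pb becomes xs = -260 + 7(Pb + 92) = 384 + 7Pb. Setting this equal to demand: 871 - 0.2Pb = 384 + 7Pb, so Pb = 2435/36.
Sellers receive Ps = 2435/36 + 92 = 5747/36; x' = 871 − 0.2·(2435/36) = 30869/36.
The subsidy expands output by 30869/36 − 10075/12 = 161/9 past the efficient level; on those units the gap between marginal cost and willingness to pay runs from 0 up to 92.
DWL = ½ × 92 × 161/9 = 7406/9.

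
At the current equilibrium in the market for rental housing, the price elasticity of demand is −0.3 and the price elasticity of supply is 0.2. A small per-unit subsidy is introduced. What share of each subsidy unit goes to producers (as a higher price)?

Producer share = 0.6

For a small subsidy around the equilibrium, the benefit split depends on the relative slopes, which at a point are proportional to the elasticities.
Buyer share = εs/(εs + |εd|) = 0.2/(0.2 + 0.3) = 0.4; seller share = |εd|/(εs + |εd|) = 0.6.
So producers capture 0.6 of the subsidy.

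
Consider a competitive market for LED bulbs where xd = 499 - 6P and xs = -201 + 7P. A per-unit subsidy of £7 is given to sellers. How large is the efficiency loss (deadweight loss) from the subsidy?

Pre-subsidy: 499 - 6P = -201 + 7P gives P* = 700/13, x* = 2287/13.
With the subsidy, sellers receive Ps = Pb + 7 for each unit, where Pb is the price buyers pay.
Supply in terms of Pb becomes xs = -201 + 7(Pb + 7) = -152 + 7Pb. Setting this equal to demand: 499 - 6Pb = -152 + 7Pb, so Pb = 651/13.
Sellers receive Ps = 651/13 + 7 = 742/13; x' = 499 − 6·(651/13) = 2581/13.
The subsidy expands output by 2581/13 − 2287/13 = 294/13 past the efficient level; on those units the gap between marginal cost and willingness to pay runs from 0 up to 7.
DWL = ½ × 7 × 294/13 = 1029/13.

Deadweight loss = 1029/13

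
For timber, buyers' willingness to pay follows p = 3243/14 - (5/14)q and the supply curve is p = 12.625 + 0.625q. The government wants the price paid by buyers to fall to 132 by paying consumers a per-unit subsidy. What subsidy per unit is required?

At a buyer price of 132, quantity demanded is 648.6 − 2.8·132 = 279.
Sellers supply 279 only when they receive ps = 12.625 + 0.625·279 = 187.
s = ps − pb = 187 − 132 = 55.

Required subsidy s = 55 per unit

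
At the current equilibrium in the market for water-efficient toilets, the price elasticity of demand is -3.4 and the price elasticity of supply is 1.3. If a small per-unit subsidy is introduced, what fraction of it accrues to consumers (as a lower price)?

For a small subsidy around the equilibrium, the benefit split depends on the relative slopes, which at a point are proportional to the elasticities.
Buyer share = εs/(εs + |εd|) = 1.3/(1.3 + 3.4) = 13/47; seller share = |εd|/(εs + |εd|) = 34/47.

Consumer share = 13/47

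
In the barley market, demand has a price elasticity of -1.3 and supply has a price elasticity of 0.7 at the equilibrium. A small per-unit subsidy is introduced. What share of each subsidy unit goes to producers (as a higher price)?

Producer share = 0.65

For a small subsidy around the equilibrium, the benefit split depends on the relative slopes, which at a point are proportional to the elasticities.
Buyer share = εs/(εs + |εd|) = 0.7/(0.7 + 1.3) = 0.35; seller share = |εd|/(εs + |εd|) = 0.65.
So producers capture 0.65 of the subsidy.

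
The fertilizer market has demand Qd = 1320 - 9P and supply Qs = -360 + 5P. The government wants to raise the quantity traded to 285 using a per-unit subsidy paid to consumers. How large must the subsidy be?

At Q = 285, invert demand for the buyer price: Pb = (1320 − 285)/9 = 115; invert supply for the seller price: Ps = (285 − (-360))/5 = 129.
The subsidy must fill the gap: s = Ps − Pb = 129 − 115 = 14.

Required subsidy s = 14 per unit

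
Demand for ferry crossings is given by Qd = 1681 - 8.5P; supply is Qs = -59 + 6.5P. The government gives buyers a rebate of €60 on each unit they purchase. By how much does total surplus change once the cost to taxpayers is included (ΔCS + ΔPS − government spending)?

Net change in total surplus = -€6630

Pre-subsidy: 1681 - 8.5P = -59 + 6.5P gives P* = 116, Q* = 695.
With the rebate, buyers effectively pay Pb = Ps − 60, where Ps is the price sellers receive.
Demand in terms of Ps becomes Qd = 1681 − 8.5(Ps − 60) = 2191 - 8.5Ps. Setting this equal to supply: 2191 - 8.5Ps = -59 + 6.5Ps, so Ps = 150.
Buyers pay Pb = 150 − 60 = 90; Q' = -59 + 6.5·150 = 916.
ΔCS = ½(695 + 916)(116 − 90) = 20943; ΔPS = ½(695 + 916)(150 − 116) = 27387.
Government spending = 60 × 916 = 54960.
Net change = 20943 + 27387 − 54960 = -6630. The loss equals the DWL triangle ½·60·221.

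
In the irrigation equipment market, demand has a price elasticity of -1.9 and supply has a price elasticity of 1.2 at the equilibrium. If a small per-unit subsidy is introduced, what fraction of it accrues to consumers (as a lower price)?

Consumer share = 12/31

For a small subsidy around the equilibrium, the benefit split depends on the relative slopes, which at a point are proportional to the elasticities.
Buyer share = εs/(εs + |εd|) = 1.2/(1.2 + 1.9) = 12/31; seller share = |εd|/(εs + |εd|) = 19/31.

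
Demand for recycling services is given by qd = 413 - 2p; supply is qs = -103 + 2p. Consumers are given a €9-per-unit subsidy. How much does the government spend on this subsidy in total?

Pre-subsidy: 413 - 2p = -103 + 2p gives p* = 129, q* = 155.
With the rebate, buyers effectively pay pb = ps − 9, where ps is the price sellers receive.
Demand in terms of ps becomes qd = 413 − 2(ps − 9) = 431 - 2ps. Setting this equal to supply: 431 - 2ps = -103 + 2ps, so ps = 133.5.
Buyers pay pb = 133.5 − 9 = 124.5; q' = -103 + 2·133.5 = 164.
Government outlay = subsidy × quantity = 9 × 164 = 1476.

Government cost = €1476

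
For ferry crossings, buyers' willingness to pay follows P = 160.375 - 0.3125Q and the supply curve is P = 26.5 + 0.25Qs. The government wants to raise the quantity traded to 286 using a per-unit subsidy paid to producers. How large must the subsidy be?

At Q = 286, from the demand curve buyers pay Pb = 160.375 − 0.3125·286 = 71; from the supply curve sellers need Ps = 26.5 + 0.25·286 = 98.
The subsidy must fill the gap: s = Ps − Pb = 98 − 71 = 27.

Required subsidy s = 27 per unit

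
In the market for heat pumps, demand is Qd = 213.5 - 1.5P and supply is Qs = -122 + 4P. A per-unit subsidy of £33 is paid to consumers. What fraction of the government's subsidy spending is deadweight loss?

DWL / government spending = 9/79

Pre-subsidy: 213.5 - 1.5P = -122 + 4P gives P* = 61, Q* = 122.
With the rebate, buyers effectively pay Pb = Ps − 33, where Ps is the price sellers receive.
Demand in terms of Ps becomes Qd = 213.5 − 1.5(Ps − 33) = 263 - 1.5Ps. Setting this equal to supply: 263 - 1.5Ps = -122 + 4Ps, so Ps = 70.
Buyers pay Pb = 70 − 33 = 37; Q' = -122 + 4·70 = 158.
ΔCS = ½(122 + 158)(61 − 37) = 3360; ΔPS = ½(122 + 158)(70 − 61) = 1260.
Government spending = 33 × 158 = 5214.
DWL = ½ × 33 × (158 − 122) = 594; fraction = 594 / 5214 = 9/79.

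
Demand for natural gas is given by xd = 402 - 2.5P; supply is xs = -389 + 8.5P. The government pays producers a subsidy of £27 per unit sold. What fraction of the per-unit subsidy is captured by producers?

Producer share = 5/22

Pre-subsidy: 402 - 2.5P = -389 + 8.5P gives P* = 791/11, x* = 4889/22.
With the subsidy, sellers receive Ps = Pb + 27 for each unit, where Pb is the price buyers pay.
Supply in terms of Pb becomes xs = -389 + 8.5(Pb + 27) = -159.5 + 8.5Pb. Setting this equal to demand: 402 - 2.5Pb = -159.5 + 8.5Pb, so Pb = 1123/22.
Sellers receive Ps = 1123/22 + 27 = 1717/22; x' = 402 − 2.5·(1123/22) = 12073/44.
Buyers' price falls by P* − Pb = 791/11 − 1123/22 = 459/22; sellers' price rises by Ps − P* = 1717/22 − 791/11 = 135/22.
So producers capture (135/22)/27 = 5/22 of each unit of subsidy.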